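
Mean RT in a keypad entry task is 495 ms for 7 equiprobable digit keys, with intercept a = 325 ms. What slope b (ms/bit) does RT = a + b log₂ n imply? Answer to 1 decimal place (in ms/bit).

b = (495 − 325) / log₂(7) = 170 / 2.8074 = 60.555 ms/bit.

60.6 ms/bit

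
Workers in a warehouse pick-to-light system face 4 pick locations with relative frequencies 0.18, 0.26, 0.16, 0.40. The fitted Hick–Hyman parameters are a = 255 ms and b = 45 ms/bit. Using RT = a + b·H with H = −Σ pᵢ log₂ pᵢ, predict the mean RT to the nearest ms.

H = 0.18·log₂(1/0.18) + 0.26·log₂(1/0.26) + 0.16·log₂(1/0.16) + 0.40·log₂(1/0.40) = 1.9024 bits.
RT = 255 + 45 × 1.9024 = 340.61 ms.

341 ms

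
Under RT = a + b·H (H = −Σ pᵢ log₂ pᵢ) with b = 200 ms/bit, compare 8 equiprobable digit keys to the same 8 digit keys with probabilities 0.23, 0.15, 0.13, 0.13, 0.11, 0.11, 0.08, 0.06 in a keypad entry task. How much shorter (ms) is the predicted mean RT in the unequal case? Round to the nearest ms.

20 ms

Equiprobable entropy H₀ = log₂ 8 = 3.0000 bits.
Skewed entropy H = −Σ pᵢ log₂ pᵢ = 2.8991 bits.
ΔRT = b·(H₀ − H) = 200 × 0.1009 = 20.18 ms.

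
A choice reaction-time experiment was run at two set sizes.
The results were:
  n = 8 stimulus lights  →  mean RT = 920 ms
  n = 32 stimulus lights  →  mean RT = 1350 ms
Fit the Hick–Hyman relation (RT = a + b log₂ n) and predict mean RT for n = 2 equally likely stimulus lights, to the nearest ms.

Solve the two-equation system in a and b:
  b = (1350 − 920) / (log₂ 32 − log₂ 8) = 430 / (5 − 3) = 215 ms/bit
  a = 920 − 215 × 3 = 275 ms
Then RT(2) = 275 + 215 × log₂ 2 = 275 + 215 × 1 ≈ 490.000 ms.

490 ms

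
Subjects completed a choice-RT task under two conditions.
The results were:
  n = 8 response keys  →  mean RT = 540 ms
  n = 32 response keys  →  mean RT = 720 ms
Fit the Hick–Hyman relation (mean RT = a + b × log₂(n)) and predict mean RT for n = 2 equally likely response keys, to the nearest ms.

Fit slope and intercept:
  b = (720 − 540) / (log₂ 32 − log₂ 8) = 180 / (5 − 3) = 90 ms/bit
  a = 540 − 90 × 3 = 270 ms
Then RT(2) = 270 + 90 × log₂ 2 = 270 + 90 × 1 ≈ 360.000 ms.

360 ms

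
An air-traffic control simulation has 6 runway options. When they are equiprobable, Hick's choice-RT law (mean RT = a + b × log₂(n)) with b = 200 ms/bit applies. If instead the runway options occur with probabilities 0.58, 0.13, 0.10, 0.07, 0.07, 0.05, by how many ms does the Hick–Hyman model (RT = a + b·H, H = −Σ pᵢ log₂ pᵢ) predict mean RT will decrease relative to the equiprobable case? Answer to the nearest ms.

The RT saving is b·ΔH. Equiprobable H₀ = log₂(6) = 2.5850 bits; with the given probabilities H = 1.9239 bits.
b·(H₀ − H) = 200 × (2.5850 − 1.9239) = 132.22 ms.

132 ms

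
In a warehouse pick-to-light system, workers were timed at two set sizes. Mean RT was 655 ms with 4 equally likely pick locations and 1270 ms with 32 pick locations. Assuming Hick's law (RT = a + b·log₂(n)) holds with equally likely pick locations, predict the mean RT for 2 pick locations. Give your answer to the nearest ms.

Fit slope and intercept:
  b = (1270 − 655) / (log₂ 32 − log₂ 4) = 615 / (5 − 2) = 205 ms/bit
  a = 655 − 205 × 2 = 245 ms
Then RT(2) = 245 + 205 × log₂ 2 = 245 + 205 × 1 ≈ 450.000 ms.

450 ms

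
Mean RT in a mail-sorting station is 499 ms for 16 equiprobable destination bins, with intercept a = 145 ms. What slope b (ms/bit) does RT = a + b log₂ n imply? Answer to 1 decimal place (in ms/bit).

88.5 ms/bit

log₂(16) = 4 bits.
b = (RT − a)/log₂ n = (499 − 145) / 4 = 88.500 ms/bit.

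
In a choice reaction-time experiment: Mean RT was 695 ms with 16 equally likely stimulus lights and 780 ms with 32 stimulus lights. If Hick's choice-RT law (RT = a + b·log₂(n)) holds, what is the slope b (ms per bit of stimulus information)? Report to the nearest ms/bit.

85 ms/bit

The slope on a log₂ axis is (780 − 695) / (5 − 4) = 85 ms/bit.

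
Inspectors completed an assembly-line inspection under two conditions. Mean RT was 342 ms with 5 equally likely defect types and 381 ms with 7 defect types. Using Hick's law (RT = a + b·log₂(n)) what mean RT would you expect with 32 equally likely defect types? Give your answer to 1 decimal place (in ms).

Solve the two-equation system in a and b:
  b = (381 − 342) / (log₂ 7 − log₂ 5) = 39 / (2.8074 − 2.3219) = 80.342 ms/bit
  a = 342 − 80.342 × 2.3219 = 155.452 ms
Then RT(32) = 155.452 + 80.342 × log₂ 32 = 155.452 + 80.342 × 5 ≈ 557.161 ms.

557.2 ms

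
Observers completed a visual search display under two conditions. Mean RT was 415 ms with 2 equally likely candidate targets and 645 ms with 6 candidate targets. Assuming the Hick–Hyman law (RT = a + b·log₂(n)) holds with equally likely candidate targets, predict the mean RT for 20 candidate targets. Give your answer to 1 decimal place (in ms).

897.1 ms

Solve the two-equation system in a and b:
  b = (645 − 415) / (log₂ 6 − log₂ 2) = 230 / (2.5850 − 1) = 145.114 ms/bit
  a = 415 − 145.114 × 1 = 269.886 ms
Then RT(20) = 269.886 + 145.114 × log₂ 20 = 269.886 + 145.114 × 4.3219 ≈ 897.058 ms.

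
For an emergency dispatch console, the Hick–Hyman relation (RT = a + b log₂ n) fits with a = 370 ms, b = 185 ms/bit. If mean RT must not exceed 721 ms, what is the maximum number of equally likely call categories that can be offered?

3

Information budget: (721 − 370)/185 = 1.8973 bits, so n ≤ 2^1.8973 = 3.725 → at most 3.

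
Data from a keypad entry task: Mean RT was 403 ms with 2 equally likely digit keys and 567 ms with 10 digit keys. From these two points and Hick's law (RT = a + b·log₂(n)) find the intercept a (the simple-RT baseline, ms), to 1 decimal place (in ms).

The slope on a log₂ axis is (567 − 403) / (3.3219 − 1) = 70.631 ms/bit.
Intercept: a = 403 − 70.631·log₂(2) = 332.369 ms.

332.4 ms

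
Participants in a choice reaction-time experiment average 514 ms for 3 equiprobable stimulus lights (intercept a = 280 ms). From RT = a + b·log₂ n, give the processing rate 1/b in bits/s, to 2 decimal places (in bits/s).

b = (514 − 280)/log₂ 3 = 234/1.5850 = 147.638 ms per bit = 0.14764 s/bit; the reciprocal is 6.773 bits/s.

6.77 bits/s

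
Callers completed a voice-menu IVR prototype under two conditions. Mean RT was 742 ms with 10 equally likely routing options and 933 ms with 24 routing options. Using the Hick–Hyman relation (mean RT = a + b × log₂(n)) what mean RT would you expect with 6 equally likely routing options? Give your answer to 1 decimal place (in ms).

With log₂ n on the abscissa the relation is linear; from the two conditions:
  b = (933 − 742) / (log₂ 24 − log₂ 10) = 191 / (4.5850 − 3.3219) = 151.223 ms/bit
  a = 742 − 151.223 × 3.3219 = 239.648 ms
Then RT(6) = 239.648 + 151.223 × log₂ 6 = 239.648 + 151.223 × 2.5850 ≈ 630.554 ms.

630.6 ms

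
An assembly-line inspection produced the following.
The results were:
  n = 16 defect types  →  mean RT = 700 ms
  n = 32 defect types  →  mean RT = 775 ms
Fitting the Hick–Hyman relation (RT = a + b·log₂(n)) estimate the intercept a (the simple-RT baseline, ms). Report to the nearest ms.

The slope on a log₂ axis is (775 − 700) / (5 − 4) = 75 ms/bit.
a = RT₁ − b·log₂ n₁ = 700 − 75 × 4 = 400.000 ms.

400 ms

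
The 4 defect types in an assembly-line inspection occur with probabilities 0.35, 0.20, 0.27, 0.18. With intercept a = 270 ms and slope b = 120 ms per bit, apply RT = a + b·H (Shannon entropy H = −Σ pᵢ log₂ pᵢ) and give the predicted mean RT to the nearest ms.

504 ms

H = 0.35·log₂(1/0.35) + 0.20·log₂(1/0.20) + 0.27·log₂(1/0.27) + 0.18·log₂(1/0.18) = 1.9498 bits.
RT = 270 + 120 × 1.9498 = 503.98 ms.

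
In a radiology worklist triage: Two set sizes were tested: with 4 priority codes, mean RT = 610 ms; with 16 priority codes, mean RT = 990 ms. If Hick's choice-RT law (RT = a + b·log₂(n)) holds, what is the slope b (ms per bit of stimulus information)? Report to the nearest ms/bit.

The slope on a log₂ axis is (990 − 610) / (4 − 2) = 190 ms/bit.

190 ms/bit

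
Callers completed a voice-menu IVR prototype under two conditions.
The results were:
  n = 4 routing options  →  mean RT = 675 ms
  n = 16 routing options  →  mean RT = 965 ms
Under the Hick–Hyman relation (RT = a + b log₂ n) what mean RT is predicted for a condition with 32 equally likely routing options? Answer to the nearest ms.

1110 ms

Solve the two-equation system in a and b:
  b = (965 − 675) / (log₂ 16 − log₂ 4) = 290 / (4 − 2) = 145 ms/bit
  a = 675 − 145 × 2 = 385 ms
Then RT(32) = 385 + 145 × log₂ 32 = 385 + 145 × 5 ≈ 1110.000 ms.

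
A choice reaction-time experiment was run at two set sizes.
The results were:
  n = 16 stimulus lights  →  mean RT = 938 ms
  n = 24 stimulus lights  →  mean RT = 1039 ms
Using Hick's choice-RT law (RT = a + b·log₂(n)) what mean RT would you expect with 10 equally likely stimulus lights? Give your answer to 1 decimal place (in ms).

820.9 ms

Solve the two-equation system in a and b:
  b = (1039 − 938) / (log₂ 24 − log₂ 16) = 101 / (4.5850 − 4) = 172.661 ms/bit
  a = 938 − 172.661 × 4 = 247.357 ms
Then RT(10) = 247.357 + 172.661 × log₂ 10 = 247.357 + 172.661 × 3.3219 ≈ 820.924 ms.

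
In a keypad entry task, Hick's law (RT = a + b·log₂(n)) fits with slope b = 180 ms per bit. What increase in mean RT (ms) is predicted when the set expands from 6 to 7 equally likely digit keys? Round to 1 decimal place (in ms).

40.0 ms

ΔRT = (a + b log₂ n₂) − (a + b log₂ n₁) = b·(log₂ n₂ − log₂ n₁).
log₂(7) − log₂(6) = 2.8074 − 2.5850 = 0.2224.
ΔRT = 180 × 0.2224 = 40.031 ms.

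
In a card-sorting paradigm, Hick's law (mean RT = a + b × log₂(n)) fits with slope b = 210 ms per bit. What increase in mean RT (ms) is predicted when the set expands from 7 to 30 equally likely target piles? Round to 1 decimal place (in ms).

ΔRT = (a + b log₂ n₂) − (a + b log₂ n₁) = b·(log₂ n₂ − log₂ n₁).
log₂(30) − log₂(7) = 4.9069 − 2.8074 = 2.0995.
ΔRT = 210 × 2.0995 = 440.902 ms.

440.9 ms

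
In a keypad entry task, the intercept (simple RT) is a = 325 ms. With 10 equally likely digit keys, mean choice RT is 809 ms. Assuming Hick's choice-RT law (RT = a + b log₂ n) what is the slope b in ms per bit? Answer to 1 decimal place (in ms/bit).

log₂(10) = 3.3219 bits.
b = (RT − a)/log₂ n = (809 − 325) / 3.3219 = 145.699 ms/bit.

145.7 ms/bit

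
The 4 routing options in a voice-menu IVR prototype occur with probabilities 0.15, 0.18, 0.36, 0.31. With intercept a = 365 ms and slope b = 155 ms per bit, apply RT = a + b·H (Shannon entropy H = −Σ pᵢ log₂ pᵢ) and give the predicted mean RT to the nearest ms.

661 ms

Entropy contributions −pᵢ log₂ pᵢ: 0.4105, 0.4453, 0.5306, 0.5238; sum H = 1.9103 bits.
RT = a + bH = 365 + 155·1.9103 = 661.09 ms.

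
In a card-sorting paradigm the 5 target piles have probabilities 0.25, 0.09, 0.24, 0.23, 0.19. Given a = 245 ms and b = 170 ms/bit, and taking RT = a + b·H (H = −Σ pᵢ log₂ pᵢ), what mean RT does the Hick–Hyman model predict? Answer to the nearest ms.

Entropy contributions −pᵢ log₂ pᵢ: 0.5000, 0.3127, 0.4941, 0.4877, 0.4552; sum H = 2.2497 bits.
RT = a + bH = 245 + 170·2.2497 = 627.45 ms.

627 ms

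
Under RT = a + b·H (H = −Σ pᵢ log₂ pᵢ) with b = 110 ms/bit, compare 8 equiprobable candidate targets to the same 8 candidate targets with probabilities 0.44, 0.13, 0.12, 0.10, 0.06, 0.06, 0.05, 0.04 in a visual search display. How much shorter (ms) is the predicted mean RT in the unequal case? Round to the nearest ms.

The RT saving is b·ΔH. Equiprobable H₀ = log₂(8) = 3.0000 bits; with the given probabilities H = 2.4920 bits.
b·(H₀ − H) = 110 × (3.0000 − 2.4920) = 55.88 ms.

56 ms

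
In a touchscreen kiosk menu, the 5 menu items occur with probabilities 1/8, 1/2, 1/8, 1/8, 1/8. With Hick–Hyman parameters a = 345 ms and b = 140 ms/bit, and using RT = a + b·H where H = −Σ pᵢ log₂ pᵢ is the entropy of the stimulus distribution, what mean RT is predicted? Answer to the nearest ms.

625 ms

H = −Σ pᵢ log₂ pᵢ = 0.125·3 + 0.5·1 + 0.125·3 + 0.125·3 + 0.125·3 = 2.000 bits.
RT = 345 + 140 × 2.000 = 625.00 ms.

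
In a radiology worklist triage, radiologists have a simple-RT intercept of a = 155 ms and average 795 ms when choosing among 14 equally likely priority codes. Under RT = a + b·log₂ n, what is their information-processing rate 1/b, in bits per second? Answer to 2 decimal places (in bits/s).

5.95 bits/s

b = (795 − 155)/log₂ 14 = 640/3.8074 = 168.096 ms per bit = 0.16810 s/bit; the reciprocal is 5.949 bits/s.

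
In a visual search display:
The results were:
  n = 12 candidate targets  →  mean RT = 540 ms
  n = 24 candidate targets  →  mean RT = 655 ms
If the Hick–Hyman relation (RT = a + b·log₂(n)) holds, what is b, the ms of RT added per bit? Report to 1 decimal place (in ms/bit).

115.0 ms/bit

The slope on a log₂ axis is (655 − 540) / (4.5850 − 3.5850) = 115.000 ms/bit.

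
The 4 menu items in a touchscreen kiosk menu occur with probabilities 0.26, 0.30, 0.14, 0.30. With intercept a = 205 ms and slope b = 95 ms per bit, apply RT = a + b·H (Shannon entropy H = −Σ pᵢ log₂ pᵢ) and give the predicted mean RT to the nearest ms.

390 ms

H = 0.26·log₂(1/0.26) + 0.30·log₂(1/0.30) + 0.14·log₂(1/0.14) + 0.30·log₂(1/0.30) = 1.9446 bits.
RT = 205 + 95 × 1.9446 = 389.73 ms.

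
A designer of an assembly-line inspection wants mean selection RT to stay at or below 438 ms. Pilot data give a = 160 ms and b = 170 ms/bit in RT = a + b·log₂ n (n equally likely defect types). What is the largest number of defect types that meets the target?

3

Set 160 + 170·log₂ n ≤ 438 → log₂ n ≤ (438 − 160)/170 = 1.6353.
So n ≤ 2^1.6353 = 3.107; the largest integer n is 3.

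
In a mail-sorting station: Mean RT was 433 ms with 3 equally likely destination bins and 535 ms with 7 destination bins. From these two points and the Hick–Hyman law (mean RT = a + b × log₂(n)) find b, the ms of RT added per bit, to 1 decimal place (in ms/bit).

b = (RT₂ − RT₁)/(log₂ n₂ − log₂ n₁) = (535 − 433)/(2.8074 − 1.5850) = 83.443 ms/bit.

83.4 ms/bit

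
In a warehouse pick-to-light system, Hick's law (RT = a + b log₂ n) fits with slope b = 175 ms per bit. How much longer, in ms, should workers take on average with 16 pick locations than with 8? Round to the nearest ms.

175 ms

Only the slope matters, since a is common to both: ΔRT = b·log₂(n₂/n₁).
log₂(16) − log₂(8) = log₂(16/8) = log₂(2) = 1.
ΔRT = 175 × 1.0000 = 175.000 ms.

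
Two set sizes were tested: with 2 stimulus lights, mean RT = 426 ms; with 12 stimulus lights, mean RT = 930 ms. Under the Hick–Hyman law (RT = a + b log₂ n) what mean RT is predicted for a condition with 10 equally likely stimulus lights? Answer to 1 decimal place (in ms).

With log₂ n on the abscissa the relation is linear; from the two conditions:
  b = (930 − 426) / (log₂ 12 − log₂ 2) = 504 / (3.5850 − 1) = 194.974 ms/bit
  a = 426 − 194.974 × 1 = 231.026 ms
Then RT(10) = 231.026 + 194.974 × log₂ 10 = 231.026 + 194.974 × 3.3219 ≈ 878.715 ms.

878.7 ms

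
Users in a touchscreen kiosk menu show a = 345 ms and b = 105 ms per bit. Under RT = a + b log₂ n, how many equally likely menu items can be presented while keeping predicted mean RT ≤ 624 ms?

Information budget: (624 − 345)/105 = 2.6571 bits, so n ≤ 2^2.6571 = 6.308 → at most 6.

6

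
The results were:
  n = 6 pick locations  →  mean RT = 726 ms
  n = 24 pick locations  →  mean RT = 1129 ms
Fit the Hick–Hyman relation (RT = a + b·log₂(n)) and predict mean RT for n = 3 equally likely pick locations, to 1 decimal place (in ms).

524.5 ms

With log₂ n on the abscissa the relation is linear; from the two conditions:
  b = (1129 − 726) / (log₂ 24 − log₂ 6) = 403 / (4.5850 − 2.5850) = 201.500 ms/bit
  a = 726 − 201.500 × 2.5850 = 205.130 ms
Then RT(3) = 205.130 + 201.500 × log₂ 3 = 205.130 + 201.500 × 1.5850 ≈ 524.500 ms.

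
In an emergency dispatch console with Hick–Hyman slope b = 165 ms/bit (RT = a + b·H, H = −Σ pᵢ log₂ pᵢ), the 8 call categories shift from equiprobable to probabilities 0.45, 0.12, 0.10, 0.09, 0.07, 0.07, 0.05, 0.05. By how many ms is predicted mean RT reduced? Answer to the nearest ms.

83 ms

The RT saving is b·ΔH. Equiprobable H₀ = log₂(8) = 3.0000 bits; with the given probabilities H = 2.4996 bits.
b·(H₀ − H) = 165 × (3.0000 − 2.4996) = 82.56 ms.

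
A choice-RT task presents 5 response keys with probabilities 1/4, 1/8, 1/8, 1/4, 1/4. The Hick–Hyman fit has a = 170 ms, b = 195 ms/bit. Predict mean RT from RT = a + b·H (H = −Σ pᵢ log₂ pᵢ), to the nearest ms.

H = −Σ pᵢ log₂ pᵢ = 0.25·2 + 0.125·3 + 0.125·3 + 0.25·2 + 0.25·2 = 2.250 bits.
RT = 170 + 195 × 2.250 = 608.75 ms.

609 ms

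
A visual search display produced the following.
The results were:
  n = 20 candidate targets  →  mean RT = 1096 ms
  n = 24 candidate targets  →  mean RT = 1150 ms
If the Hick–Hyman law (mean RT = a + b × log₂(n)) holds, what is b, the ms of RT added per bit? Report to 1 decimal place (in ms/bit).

205.3 ms/bit

The slope on a log₂ axis is (1150 − 1096) / (4.5850 − 4.3219) = 205.296 ms/bit.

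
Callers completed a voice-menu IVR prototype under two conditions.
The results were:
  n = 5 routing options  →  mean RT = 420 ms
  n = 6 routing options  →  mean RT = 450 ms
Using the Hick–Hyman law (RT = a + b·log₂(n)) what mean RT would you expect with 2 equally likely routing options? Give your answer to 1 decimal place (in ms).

269.2 ms

With log₂ n on the abscissa the relation is linear; from the two conditions:
  b = (450 − 420) / (log₂ 6 − log₂ 5) = 30 / (2.5850 − 2.3219) = 114.054 ms/bit
  a = 420 − 114.054 × 2.3219 = 155.176 ms
Then RT(2) = 155.176 + 114.054 × log₂ 2 = 155.176 + 114.054 × 1 ≈ 269.229 ms.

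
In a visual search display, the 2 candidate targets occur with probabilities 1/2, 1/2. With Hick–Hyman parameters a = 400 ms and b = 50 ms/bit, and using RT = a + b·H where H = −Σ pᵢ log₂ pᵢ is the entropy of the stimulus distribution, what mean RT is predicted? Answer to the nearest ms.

450 ms

Each term −pᵢ log₂ pᵢ: 0.5·1 + 0.5·1; summed, H = 1.000 bits.
Mean RT = a + bH = 400 + 50·1.000 = 450.00 ms.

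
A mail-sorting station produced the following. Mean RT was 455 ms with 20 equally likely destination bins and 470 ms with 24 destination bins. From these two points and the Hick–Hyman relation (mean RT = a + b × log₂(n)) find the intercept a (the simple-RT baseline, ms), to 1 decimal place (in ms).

208.5 ms

b = (RT₂ − RT₁)/(log₂ n₂ − log₂ n₁) = (470 − 455)/(4.5850 − 4.3219) = 57.027 ms/bit.
a = RT₁ − b·log₂ n₁ = 455 − 57.027 × 4.3219 = 208.534 ms.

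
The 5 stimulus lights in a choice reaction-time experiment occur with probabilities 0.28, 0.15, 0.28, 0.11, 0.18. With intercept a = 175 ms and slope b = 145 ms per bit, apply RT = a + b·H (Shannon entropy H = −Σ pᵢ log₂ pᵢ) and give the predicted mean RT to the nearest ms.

499 ms

Entropy contributions −pᵢ log₂ pᵢ: 0.5142, 0.4105, 0.5142, 0.3503, 0.4453; sum H = 2.2346 bits.
RT = a + bH = 175 + 145·2.2346 = 499.01 ms.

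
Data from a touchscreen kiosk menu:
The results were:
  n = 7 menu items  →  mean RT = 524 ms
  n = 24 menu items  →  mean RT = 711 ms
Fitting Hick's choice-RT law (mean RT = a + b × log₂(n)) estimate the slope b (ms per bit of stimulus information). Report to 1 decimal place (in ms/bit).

Slope: b = (711 − 524) / (log₂ 24 − log₂ 7) = 187/1.7776 = 105.198 ms/bit.

105.2 ms/bit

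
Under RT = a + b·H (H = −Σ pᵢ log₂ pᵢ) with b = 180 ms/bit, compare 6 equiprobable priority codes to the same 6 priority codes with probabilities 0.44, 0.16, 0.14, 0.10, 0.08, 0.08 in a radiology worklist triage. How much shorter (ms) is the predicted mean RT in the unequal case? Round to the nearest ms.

Equiprobable entropy H₀ = log₂ 6 = 2.5850 bits.
Skewed entropy H = −Σ pᵢ log₂ pᵢ = 2.2565 bits.
ΔRT = b·(H₀ − H) = 180 × 0.3285 = 59.13 ms.

59 ms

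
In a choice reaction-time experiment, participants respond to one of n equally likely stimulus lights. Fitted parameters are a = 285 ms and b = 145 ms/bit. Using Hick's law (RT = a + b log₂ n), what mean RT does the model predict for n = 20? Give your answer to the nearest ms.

log₂(20) = 4.3219 bits, so RT = 285 + 145 × 4.3219 ≈ 911.680 ms.

912 ms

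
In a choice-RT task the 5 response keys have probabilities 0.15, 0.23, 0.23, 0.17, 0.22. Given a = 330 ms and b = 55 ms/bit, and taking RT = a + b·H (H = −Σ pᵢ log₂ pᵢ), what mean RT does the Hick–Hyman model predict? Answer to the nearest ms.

457 ms

Entropy contributions −pᵢ log₂ pᵢ: 0.4105, 0.4877, 0.4877, 0.4346, 0.4806; sum H = 2.3010 bits.
RT = a + bH = 330 + 55·2.3010 = 456.56 ms.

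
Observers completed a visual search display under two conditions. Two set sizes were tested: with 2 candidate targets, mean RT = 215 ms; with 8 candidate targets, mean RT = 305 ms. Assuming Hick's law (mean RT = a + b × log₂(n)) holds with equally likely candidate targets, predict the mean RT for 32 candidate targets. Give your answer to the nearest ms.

Solve the two-equation system in a and b:
  b = (305 − 215) / (log₂ 8 − log₂ 2) = 90 / (3 − 1) = 45 ms/bit
  a = 215 − 45 × 1 = 170 ms
Then RT(32) = 170 + 45 × log₂ 32 = 170 + 45 × 5 ≈ 395.000 ms.

395 ms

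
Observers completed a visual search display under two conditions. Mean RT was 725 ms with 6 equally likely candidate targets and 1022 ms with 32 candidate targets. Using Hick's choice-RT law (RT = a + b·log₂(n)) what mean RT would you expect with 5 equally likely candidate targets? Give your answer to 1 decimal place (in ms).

Fit slope and intercept:
  b = (1022 − 725) / (log₂ 32 − log₂ 6) = 297 / (5 − 2.5850) = 122.979 ms/bit
  a = 725 − 122.979 × 2.5850 = 407.103 ms
Then RT(5) = 407.103 + 122.979 × log₂ 5 = 407.103 + 122.979 × 2.3219 ≈ 692.652 ms.

692.7 ms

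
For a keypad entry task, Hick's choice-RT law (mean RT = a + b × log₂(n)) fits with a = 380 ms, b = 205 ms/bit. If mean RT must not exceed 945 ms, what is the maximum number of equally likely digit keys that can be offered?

Information budget: (945 − 380)/205 = 2.7561 bits, so n ≤ 2^2.7561 = 6.756 → at most 6.

6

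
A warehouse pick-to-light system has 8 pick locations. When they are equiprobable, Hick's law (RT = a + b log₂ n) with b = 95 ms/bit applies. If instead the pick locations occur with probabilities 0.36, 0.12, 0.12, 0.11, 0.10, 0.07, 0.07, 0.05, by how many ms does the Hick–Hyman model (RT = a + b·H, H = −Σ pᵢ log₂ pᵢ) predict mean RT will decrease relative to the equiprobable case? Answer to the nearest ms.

28 ms

The RT saving is b·ΔH. Equiprobable H₀ = log₂(8) = 3.0000 bits; with the given probabilities H = 2.7004 bits.
b·(H₀ − H) = 95 × (3.0000 − 2.7004) = 28.46 ms.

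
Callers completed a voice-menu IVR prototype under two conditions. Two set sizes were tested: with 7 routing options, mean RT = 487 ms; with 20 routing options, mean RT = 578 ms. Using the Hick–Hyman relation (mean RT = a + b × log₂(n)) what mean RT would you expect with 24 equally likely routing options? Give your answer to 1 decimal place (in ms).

With log₂ n on the abscissa the relation is linear; from the two conditions:
  b = (578 − 487) / (log₂ 20 − log₂ 7) = 91 / (4.3219 − 2.8074) = 60.083 ms/bit
  a = 487 − 60.083 × 2.8074 = 318.326 ms
Then RT(24) = 318.326 + 60.083 × log₂ 24 = 318.326 + 60.083 × 4.5850 ≈ 593.804 ms.

593.8 ms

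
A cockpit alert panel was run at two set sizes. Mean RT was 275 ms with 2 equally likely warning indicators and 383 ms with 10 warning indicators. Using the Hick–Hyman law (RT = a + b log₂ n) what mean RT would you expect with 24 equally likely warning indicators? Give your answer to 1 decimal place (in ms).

441.7 ms

Fit slope and intercept:
  b = (383 − 275) / (log₂ 10 − log₂ 2) = 108 / (3.3219 − 1) = 46.513 ms/bit
  a = 275 − 46.513 × 1 = 228.487 ms
Then RT(24) = 228.487 + 46.513 × log₂ 24 = 228.487 + 46.513 × 4.5850 ≈ 441.748 ms.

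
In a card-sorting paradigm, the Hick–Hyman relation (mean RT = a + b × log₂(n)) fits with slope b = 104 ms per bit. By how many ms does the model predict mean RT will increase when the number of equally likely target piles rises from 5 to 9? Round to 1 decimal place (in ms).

88.2 ms

ΔRT = (a + b log₂ n₂) − (a + b log₂ n₁) = b·(log₂ n₂ − log₂ n₁).
log₂(9) − log₂(5) = 3.1699 − 2.3219 = 0.8480.
ΔRT = 104 × 0.8480 = 88.192 ms.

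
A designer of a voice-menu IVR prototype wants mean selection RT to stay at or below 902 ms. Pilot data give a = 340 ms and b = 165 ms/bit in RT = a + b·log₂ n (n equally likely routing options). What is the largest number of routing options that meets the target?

Information budget: (902 − 340)/165 = 3.4061 bits, so n ≤ 2^3.4061 = 10.601 → at most 10.

10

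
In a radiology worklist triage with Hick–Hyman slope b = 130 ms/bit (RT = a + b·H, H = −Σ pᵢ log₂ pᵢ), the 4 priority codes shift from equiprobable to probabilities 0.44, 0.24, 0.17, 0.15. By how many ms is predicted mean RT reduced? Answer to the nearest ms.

The RT saving is b·ΔH. Equiprobable H₀ = log₂(4) = 2.0000 bits; with the given probabilities H = 1.8604 bits.
b·(H₀ − H) = 130 × (2.0000 − 1.8604) = 18.15 ms.

18 ms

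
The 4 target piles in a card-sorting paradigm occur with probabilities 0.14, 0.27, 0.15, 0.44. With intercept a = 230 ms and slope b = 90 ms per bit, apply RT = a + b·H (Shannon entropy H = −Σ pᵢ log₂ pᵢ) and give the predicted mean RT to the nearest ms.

395 ms

Entropy contributions −pᵢ log₂ pᵢ: 0.3971, 0.5100, 0.4105, 0.5211; sum H = 1.8388 bits.
RT = a + bH = 230 + 90·1.8388 = 395.49 ms.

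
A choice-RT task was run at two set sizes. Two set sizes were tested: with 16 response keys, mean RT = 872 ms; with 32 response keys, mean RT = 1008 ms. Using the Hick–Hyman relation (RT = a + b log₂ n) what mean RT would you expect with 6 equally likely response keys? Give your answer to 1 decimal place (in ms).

679.6 ms

Fit slope and intercept:
  b = (1008 − 872) / (log₂ 32 − log₂ 16) = 136 / (5 − 4) = 136.000 ms/bit
  a = 872 − 136.000 × 4 = 328.000 ms
Then RT(6) = 328.000 + 136.000 × log₂ 6 = 328.000 + 136.000 × 2.5850 ≈ 679.555 ms.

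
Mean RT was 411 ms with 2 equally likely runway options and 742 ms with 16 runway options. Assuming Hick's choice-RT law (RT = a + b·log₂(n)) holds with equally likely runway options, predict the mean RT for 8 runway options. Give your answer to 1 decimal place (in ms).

631.7 ms

Solve the two-equation system in a and b:
  b = (742 − 411) / (log₂ 16 − log₂ 2) = 331 / (4 − 1) = 110.333 ms/bit
  a = 411 − 110.333 × 1 = 300.667 ms
Then RT(8) = 300.667 + 110.333 × log₂ 8 = 300.667 + 110.333 × 3 ≈ 631.667 ms.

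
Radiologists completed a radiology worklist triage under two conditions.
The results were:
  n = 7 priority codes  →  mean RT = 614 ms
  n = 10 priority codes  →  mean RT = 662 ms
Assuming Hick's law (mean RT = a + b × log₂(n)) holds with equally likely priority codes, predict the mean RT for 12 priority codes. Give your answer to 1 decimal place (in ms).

With log₂ n on the abscissa the relation is linear; from the two conditions:
  b = (662 − 614) / (log₂ 10 − log₂ 7) = 48 / (3.3219 − 2.8074) = 93.281 ms/bit
  a = 614 − 93.281 × 2.8074 = 352.127 ms
Then RT(12) = 352.127 + 93.281 × log₂ 12 = 352.127 + 93.281 × 3.5850 ≈ 686.536 ms.

686.5 ms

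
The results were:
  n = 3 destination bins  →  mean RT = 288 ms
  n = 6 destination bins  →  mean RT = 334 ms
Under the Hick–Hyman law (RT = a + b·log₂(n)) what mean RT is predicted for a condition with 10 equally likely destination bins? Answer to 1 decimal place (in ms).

367.9 ms

Solve the two-equation system in a and b:
  b = (334 − 288) / (log₂ 6 − log₂ 3) = 46 / (2.5850 − 1.5850) = 46.000 ms/bit
  a = 288 − 46.000 × 1.5850 = 215.092 ms
Then RT(10) = 215.092 + 46.000 × log₂ 10 = 215.092 + 46.000 × 3.3219 ≈ 367.900 ms.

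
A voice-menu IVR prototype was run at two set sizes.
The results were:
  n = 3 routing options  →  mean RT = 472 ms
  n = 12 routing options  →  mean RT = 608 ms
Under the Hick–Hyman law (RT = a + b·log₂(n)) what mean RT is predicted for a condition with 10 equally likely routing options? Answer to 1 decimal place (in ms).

590.1 ms

Fit slope and intercept:
  b = (608 − 472) / (log₂ 12 − log₂ 3) = 136 / (3.5850 − 1.5850) = 68.000 ms/bit
  a = 472 − 68.000 × 1.5850 = 364.223 ms
Then RT(10) = 364.223 + 68.000 × log₂ 10 = 364.223 + 68.000 × 3.3219 ≈ 590.114 ms.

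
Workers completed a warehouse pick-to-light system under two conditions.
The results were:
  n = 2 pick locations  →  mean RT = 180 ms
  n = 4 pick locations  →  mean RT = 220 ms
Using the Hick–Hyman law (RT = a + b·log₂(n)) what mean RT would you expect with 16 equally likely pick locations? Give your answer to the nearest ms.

300 ms

Solve the two-equation system in a and b:
  b = (220 − 180) / (log₂ 4 − log₂ 2) = 40 / (2 − 1) = 40 ms/bit
  a = 180 − 40 × 1 = 140 ms
Then RT(16) = 140 + 40 × log₂ 16 = 140 + 40 × 4 ≈ 300.000 ms.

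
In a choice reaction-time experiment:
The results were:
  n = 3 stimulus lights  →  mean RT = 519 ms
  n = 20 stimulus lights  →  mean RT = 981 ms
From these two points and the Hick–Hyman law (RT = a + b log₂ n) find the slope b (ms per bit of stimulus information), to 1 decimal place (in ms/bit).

168.8 ms/bit

The slope on a log₂ axis is (981 − 519) / (4.3219 − 1.5850) = 168.800 ms/bit.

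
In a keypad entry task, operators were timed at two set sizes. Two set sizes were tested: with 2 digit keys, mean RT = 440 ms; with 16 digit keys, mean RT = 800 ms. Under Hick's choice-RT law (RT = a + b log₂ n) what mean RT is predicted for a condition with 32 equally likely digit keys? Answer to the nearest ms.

920 ms

Solve the two-equation system in a and b:
  b = (800 − 440) / (log₂ 16 − log₂ 2) = 360 / (4 − 1) = 120 ms/bit
  a = 440 − 120 × 1 = 320 ms
Then RT(32) = 320 + 120 × log₂ 32 = 320 + 120 × 5 ≈ 920.000 ms.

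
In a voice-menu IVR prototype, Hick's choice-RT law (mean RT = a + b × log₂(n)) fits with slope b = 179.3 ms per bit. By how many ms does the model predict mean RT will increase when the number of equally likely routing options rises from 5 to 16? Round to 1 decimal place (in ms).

300.9 ms

The intercept a cancels: ΔRT = b·(log₂ n₂ − log₂ n₁) = b·log₂(n₂/n₁).
log₂(16) − log₂(5) = 4 − 2.3219 = 1.6781.
ΔRT = 179.3 × 1.6781 = 300.878 ms.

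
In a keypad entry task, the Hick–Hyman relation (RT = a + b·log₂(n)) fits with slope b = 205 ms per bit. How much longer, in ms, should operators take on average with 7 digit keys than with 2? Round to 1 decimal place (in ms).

ΔRT = (a + b log₂ n₂) − (a + b log₂ n₁) = b·(log₂ n₂ − log₂ n₁).
log₂(7) − log₂(2) = 2.8074 − 1 = 1.8074.
ΔRT = 205 × 1.8074 = 370.508 ms.

370.5 ms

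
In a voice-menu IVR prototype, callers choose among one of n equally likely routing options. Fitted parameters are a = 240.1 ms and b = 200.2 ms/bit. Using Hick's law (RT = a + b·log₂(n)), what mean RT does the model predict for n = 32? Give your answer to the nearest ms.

log₂(32) = 5 bits, so RT = 240.1 + 200.2 × 5 ≈ 1241.100 ms.

1241 ms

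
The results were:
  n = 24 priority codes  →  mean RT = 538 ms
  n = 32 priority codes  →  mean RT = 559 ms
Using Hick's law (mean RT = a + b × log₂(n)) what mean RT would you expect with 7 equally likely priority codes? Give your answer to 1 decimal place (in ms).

448.1 ms

Solve the two-equation system in a and b:
  b = (559 − 538) / (log₂ 32 − log₂ 24) = 21 / (5 − 4.5850) = 50.598 ms/bit
  a = 538 − 50.598 × 4.5850 = 306.011 ms
Then RT(7) = 306.011 + 50.598 × log₂ 7 = 306.011 + 50.598 × 2.8074 ≈ 448.057 ms.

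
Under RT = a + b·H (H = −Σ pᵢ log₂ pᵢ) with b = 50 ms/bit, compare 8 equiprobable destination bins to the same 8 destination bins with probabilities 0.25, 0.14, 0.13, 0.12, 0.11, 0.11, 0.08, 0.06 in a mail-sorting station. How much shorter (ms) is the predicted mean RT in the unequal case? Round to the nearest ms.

6 ms

Equiprobable entropy H₀ = log₂ 8 = 3.0000 bits.
Skewed entropy H = −Σ pᵢ log₂ pᵢ = 2.8824 bits.
ΔRT = b·(H₀ − H) = 50 × 0.1176 = 5.88 ms.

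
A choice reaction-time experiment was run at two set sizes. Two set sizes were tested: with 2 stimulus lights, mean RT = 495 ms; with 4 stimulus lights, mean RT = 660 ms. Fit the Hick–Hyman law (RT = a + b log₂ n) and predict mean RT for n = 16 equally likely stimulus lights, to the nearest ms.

RT is linear in log₂ n, so two points fix the line:
  b = (660 − 495) / (log₂ 4 − log₂ 2) = 165 / (2 − 1) = 165 ms/bit
  a = 495 − 165 × 1 = 330 ms
Then RT(16) = 330 + 165 × log₂ 16 = 330 + 165 × 4 ≈ 990.000 ms.

990 ms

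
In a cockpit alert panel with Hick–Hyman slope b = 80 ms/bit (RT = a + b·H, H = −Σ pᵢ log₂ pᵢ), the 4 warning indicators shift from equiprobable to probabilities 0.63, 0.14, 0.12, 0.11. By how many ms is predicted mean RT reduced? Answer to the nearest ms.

The RT saving is b·ΔH. Equiprobable H₀ = log₂(4) = 2.0000 bits; with the given probabilities H = 1.5344 bits.
b·(H₀ − H) = 80 × (2.0000 − 1.5344) = 37.25 ms.

37 ms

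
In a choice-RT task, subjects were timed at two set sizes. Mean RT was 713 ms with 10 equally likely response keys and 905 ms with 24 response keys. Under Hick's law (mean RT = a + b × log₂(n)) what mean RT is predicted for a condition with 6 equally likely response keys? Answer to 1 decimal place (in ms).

601.0 ms

With log₂ n on the abscissa the relation is linear; from the two conditions:
  b = (905 − 713) / (log₂ 24 − log₂ 10) = 192 / (4.5850 − 3.3219) = 152.015 ms/bit
  a = 713 − 152.015 × 3.3219 = 208.018 ms
Then RT(6) = 208.018 + 152.015 × log₂ 6 = 208.018 + 152.015 × 2.5850 ≈ 600.970 ms.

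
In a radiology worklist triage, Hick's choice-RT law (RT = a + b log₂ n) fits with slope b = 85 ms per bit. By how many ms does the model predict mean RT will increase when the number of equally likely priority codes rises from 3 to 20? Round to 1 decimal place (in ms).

232.6 ms

Only the slope matters, since a is common to both: ΔRT = b·log₂(n₂/n₁).
log₂(20) − log₂(3) = 4.3219 − 1.5850 = 2.7370.
ΔRT = 85 × 2.7370 = 232.642 ms.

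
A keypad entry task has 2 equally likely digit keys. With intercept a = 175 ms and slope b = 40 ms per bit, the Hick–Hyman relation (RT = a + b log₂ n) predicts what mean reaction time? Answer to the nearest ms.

215 ms

log₂(2) = 1 bits, so RT = 175 + 40 × 1 ≈ 215.000 ms.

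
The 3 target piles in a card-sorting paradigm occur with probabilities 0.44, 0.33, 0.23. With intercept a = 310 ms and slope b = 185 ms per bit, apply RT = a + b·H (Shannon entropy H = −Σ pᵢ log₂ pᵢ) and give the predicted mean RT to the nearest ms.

H = 0.44·log₂(1/0.44) + 0.33·log₂(1/0.33) + 0.23·log₂(1/0.23) = 1.5366 bits.
RT = 310 + 185 × 1.5366 = 594.28 ms.

594 ms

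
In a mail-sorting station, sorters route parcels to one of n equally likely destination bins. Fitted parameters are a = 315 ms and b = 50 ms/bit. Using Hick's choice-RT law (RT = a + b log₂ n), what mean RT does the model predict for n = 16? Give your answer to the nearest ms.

515 ms

log₂(16) = 4 bits, so RT = 315 + 50 × 4 ≈ 515.000 ms.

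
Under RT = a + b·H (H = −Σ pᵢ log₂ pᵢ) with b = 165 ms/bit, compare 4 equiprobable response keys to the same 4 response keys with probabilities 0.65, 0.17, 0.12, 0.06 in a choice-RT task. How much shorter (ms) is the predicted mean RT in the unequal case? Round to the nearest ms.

Equiprobable entropy H₀ = log₂ 4 = 2.0000 bits.
Skewed entropy H = −Σ pᵢ log₂ pᵢ = 1.4492 bits.
ΔRT = b·(H₀ − H) = 165 × 0.5508 = 90.89 ms.

91 ms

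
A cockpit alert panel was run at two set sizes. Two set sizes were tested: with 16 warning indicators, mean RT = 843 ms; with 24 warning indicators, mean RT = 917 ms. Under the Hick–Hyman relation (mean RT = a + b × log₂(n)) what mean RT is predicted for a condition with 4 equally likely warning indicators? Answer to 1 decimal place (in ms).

Fit slope and intercept:
  b = (917 − 843) / (log₂ 24 − log₂ 16) = 74 / (4.5850 − 4) = 126.504 ms/bit
  a = 843 − 126.504 × 4 = 336.985 ms
Then RT(4) = 336.985 + 126.504 × log₂ 4 = 336.985 + 126.504 × 2 ≈ 589.992 ms.

590.0 ms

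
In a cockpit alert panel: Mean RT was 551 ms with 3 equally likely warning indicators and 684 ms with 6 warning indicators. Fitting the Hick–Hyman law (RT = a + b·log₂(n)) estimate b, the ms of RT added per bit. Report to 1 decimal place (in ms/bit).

Slope: b = (684 − 551) / (log₂ 6 − log₂ 3) = 133/1.0000 = 133.000 ms/bit.

133.0 ms/bit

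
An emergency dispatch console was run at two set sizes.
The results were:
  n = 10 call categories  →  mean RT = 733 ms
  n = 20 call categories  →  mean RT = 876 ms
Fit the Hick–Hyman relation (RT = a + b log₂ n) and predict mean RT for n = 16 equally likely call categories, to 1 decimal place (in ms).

830.0 ms

RT is linear in log₂ n, so two points fix the line:
  b = (876 − 733) / (log₂ 20 − log₂ 10) = 143 / (4.3219 − 3.3219) = 143.000 ms/bit
  a = 733 − 143.000 × 3.3219 = 257.964 ms
Then RT(16) = 257.964 + 143.000 × log₂ 16 = 257.964 + 143.000 × 4 ≈ 829.964 ms.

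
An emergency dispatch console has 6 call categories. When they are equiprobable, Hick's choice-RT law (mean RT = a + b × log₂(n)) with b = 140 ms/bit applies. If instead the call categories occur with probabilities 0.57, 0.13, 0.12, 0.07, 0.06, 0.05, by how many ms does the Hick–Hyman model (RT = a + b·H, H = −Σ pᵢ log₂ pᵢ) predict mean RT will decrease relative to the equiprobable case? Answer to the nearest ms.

Equiprobable entropy H₀ = log₂ 6 = 2.5850 bits.
Skewed entropy H = −Σ pᵢ log₂ pᵢ = 1.9401 bits.
ΔRT = b·(H₀ − H) = 140 × 0.6448 = 90.27 ms.

90 ms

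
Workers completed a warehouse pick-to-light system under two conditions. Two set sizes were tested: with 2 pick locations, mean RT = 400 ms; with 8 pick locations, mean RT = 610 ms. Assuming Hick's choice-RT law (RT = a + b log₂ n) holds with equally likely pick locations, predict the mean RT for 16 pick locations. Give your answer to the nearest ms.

715 ms

Solve the two-equation system in a and b:
  b = (610 − 400) / (log₂ 8 − log₂ 2) = 210 / (3 − 1) = 105 ms/bit
  a = 400 − 105 × 1 = 295 ms
Then RT(16) = 295 + 105 × log₂ 16 = 295 + 105 × 4 ≈ 715.000 ms.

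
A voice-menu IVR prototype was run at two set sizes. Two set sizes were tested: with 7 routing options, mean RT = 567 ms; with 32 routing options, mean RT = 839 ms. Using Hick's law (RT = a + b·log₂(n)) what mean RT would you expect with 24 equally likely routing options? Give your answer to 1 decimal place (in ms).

Solve the two-equation system in a and b:
  b = (839 − 567) / (log₂ 32 − log₂ 7) = 272 / (5 − 2.8074) = 124.051 ms/bit
  a = 567 − 124.051 × 2.8074 = 218.745 ms
Then RT(24) = 218.745 + 124.051 × log₂ 24 = 218.745 + 124.051 × 4.5850 ≈ 787.514 ms.

787.5 ms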